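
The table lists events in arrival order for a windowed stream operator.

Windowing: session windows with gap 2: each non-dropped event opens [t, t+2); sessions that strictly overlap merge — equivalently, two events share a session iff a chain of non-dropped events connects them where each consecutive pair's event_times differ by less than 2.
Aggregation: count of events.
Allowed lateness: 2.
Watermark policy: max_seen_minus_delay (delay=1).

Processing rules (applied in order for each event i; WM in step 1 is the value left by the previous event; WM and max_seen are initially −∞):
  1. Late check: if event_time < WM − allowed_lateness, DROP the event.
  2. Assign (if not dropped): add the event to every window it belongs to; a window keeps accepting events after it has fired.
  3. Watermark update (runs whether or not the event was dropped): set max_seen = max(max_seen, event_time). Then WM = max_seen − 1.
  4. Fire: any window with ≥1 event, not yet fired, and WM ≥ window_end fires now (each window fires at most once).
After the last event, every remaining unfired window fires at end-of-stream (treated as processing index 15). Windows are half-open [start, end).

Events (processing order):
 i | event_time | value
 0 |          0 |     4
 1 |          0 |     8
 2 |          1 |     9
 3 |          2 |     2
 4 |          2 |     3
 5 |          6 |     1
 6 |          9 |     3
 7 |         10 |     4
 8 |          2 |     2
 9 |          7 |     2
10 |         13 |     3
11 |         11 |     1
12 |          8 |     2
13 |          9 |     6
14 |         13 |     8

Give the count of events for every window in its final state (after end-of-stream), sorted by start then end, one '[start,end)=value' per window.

i=0 t=0 v=4: → [0,2); WM=-1
i=1 t=0 v=8: → [0,2); WM=-1
i=2 t=1 v=9: → [0,3); WM=0
i=3 t=2 v=2: → [0,4); WM=1
i=4 t=2 v=3: → [0,4); WM=1
i=5 t=6 v=1: → [6,8); WM=5
i=6 t=9 v=3: → [9,11); WM=8
i=7 t=10 v=4: → [9,12); WM=9
i=8 t=2 v=2: DROP (t<9-2); WM=9
i=9 t=7 v=2: → [6,9); WM=9
i=10 t=13 v=3: → [13,15); WM=12
i=11 t=11 v=1: → [9,13); WM=12
i=12 t=8 v=2: DROP (t<12-2); WM=12
i=13 t=9 v=6: DROP (t<12-2); WM=12
i=14 t=13 v=8: → [13,15); WM=12

[0,4)=5 [6,9)=2 [9,13)=3 [13,15)=2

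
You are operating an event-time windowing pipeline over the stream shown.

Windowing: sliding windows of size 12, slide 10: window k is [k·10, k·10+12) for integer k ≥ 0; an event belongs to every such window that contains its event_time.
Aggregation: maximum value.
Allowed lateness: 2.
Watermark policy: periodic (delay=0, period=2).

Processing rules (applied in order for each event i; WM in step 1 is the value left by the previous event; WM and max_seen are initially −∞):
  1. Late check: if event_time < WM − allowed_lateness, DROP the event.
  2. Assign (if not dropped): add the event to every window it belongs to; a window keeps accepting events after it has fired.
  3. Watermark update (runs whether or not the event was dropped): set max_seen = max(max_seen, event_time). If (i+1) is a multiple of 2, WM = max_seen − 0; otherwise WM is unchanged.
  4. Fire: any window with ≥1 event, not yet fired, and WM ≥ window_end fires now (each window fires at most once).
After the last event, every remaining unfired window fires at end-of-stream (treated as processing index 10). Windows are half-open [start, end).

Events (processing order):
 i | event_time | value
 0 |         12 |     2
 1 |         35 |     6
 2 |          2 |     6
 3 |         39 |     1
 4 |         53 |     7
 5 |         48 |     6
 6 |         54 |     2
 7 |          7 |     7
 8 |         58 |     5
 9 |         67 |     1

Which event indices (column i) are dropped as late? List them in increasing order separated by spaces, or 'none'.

i=0 t=12 v=2: → [10,22); WM=−∞
i=1 t=35 v=6: → [30,42); WM=35; [10,22) fires=2
i=2 t=2 v=6: DROP (t<35-2); WM=35
i=3 t=39 v=1: → [30,42); WM=39
i=4 t=53 v=7: → [50,62); WM=39
i=5 t=48 v=6: → [40,52); WM=53; [30,42) fires=6 [40,52) fires=6
i=6 t=54 v=2: → [50,62); WM=53
i=7 t=7 v=7: DROP (t<53-2); WM=54
i=8 t=58 v=5: → [50,62); WM=54
i=9 t=67 v=1: → [60,72); WM=67; [50,62) fires=7

2 7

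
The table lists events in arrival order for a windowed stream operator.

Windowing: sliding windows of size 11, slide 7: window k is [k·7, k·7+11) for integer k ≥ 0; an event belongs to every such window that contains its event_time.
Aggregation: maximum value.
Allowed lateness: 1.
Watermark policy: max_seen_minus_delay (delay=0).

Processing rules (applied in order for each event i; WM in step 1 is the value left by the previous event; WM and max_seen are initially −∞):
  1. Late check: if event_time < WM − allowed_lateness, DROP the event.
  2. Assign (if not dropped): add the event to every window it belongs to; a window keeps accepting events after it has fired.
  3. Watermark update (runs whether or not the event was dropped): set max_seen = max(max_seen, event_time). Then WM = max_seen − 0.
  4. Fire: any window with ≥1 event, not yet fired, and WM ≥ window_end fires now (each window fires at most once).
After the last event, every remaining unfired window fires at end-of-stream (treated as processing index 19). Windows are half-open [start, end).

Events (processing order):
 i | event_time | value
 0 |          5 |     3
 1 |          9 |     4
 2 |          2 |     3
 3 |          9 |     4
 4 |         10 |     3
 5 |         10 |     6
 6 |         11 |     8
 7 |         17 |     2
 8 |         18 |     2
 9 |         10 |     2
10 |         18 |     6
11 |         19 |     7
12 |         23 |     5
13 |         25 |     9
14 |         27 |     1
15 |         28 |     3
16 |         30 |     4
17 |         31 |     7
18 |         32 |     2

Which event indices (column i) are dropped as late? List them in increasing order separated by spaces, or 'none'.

i=0 t=5 v=3: → [0,11); WM=5
i=1 t=9 v=4: → [7,18),[0,11); WM=9
i=2 t=2 v=3: DROP (t<9-1); WM=9
i=3 t=9 v=4: → [7,18),[0,11); WM=9
i=4 t=10 v=3: → [7,18),[0,11); WM=10
i=5 t=10 v=6: → [7,18),[0,11); WM=10
i=6 t=11 v=8: → [7,18); WM=11; [0,11) fires=6
i=7 t=17 v=2: → [14,25),[7,18); WM=17
i=8 t=18 v=2: → [14,25); WM=18; [7,18) fires=8
i=9 t=10 v=2: DROP (t<18-1); WM=18
i=10 t=18 v=6: → [14,25); WM=18
i=11 t=19 v=7: → [14,25); WM=19
i=12 t=23 v=5: → [21,32),[14,25); WM=23
i=13 t=25 v=9: → [21,32); WM=25; [14,25) fires=7
i=14 t=27 v=1: → [21,32); WM=27
i=15 t=28 v=3: → [28,39),[21,32); WM=28
i=16 t=30 v=4: → [28,39),[21,32); WM=30
i=17 t=31 v=7: → [28,39),[21,32); WM=31
i=18 t=32 v=2: → [28,39); WM=32; [21,32) fires=9

2 9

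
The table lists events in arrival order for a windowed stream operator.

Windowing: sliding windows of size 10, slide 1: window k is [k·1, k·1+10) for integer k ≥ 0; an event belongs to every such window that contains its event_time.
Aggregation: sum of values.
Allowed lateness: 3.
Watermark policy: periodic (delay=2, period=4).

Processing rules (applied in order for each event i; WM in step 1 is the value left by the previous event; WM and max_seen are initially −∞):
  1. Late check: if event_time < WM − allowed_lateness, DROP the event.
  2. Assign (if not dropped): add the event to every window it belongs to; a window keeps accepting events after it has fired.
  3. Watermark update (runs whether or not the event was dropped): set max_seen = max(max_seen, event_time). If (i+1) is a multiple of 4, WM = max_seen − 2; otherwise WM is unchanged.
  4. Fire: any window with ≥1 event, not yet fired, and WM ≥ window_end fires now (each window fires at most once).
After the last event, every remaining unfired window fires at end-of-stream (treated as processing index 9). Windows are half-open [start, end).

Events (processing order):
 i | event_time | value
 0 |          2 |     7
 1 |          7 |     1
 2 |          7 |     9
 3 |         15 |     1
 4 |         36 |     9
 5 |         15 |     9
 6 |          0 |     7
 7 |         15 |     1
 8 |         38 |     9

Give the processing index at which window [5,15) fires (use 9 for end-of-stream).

7

i=0 t=2 v=7: → [2,12),[1,11),[0,10); WM=−∞
i=1 t=7 v=1: → [7,17),[6,16),[5,15),[4,14),[3,13),[2,12),[1,11),[0,10); WM=−∞
i=2 t=7 v=9: → [7,17),[6,16),[5,15),[4,14),[3,13),[2,12),[1,11),[0,10); WM=−∞
i=3 t=15 v=1: → [15,25),[14,24),[13,23),[12,22),[11,21),[10,20),[9,19),[8,18),[7,17),[6,16); WM=13; [0,10) fires=17 [1,11) fires=17 [2,12) fires=17 [3,13) fires=10
i=4 t=36 v=9: → [36,46),[35,45),[34,44),[33,43),[32,42),[31,41),[30,40),[29,39),[28,38),[27,37); WM=13
i=5 t=15 v=9: → [15,25),[14,24),[13,23),[12,22),[11,21),[10,20),[9,19),[8,18),[7,17),[6,16); WM=13
i=6 t=0 v=7: DROP (t<13-3); WM=13
i=7 t=15 v=1: → [15,25),[14,24),[13,23),[12,22),[11,21),[10,20),[9,19),[8,18),[7,17),[6,16); WM=34; [4,14) fires=10 [5,15) fires=10 [6,16) fires=21 [7,17) fires=21 [8,18) fires=11 [9,19) fires=11 [10,20) fires=11 [11,21) fires=11 [12,22) fires=11 [13,23) fires=11 [14,24) fires=11 [15,25) fires=11
i=8 t=38 v=9: → [38,48),[37,47),[36,46),[35,45),[34,44),[33,43),[32,42),[31,41),[30,40),[29,39); WM=34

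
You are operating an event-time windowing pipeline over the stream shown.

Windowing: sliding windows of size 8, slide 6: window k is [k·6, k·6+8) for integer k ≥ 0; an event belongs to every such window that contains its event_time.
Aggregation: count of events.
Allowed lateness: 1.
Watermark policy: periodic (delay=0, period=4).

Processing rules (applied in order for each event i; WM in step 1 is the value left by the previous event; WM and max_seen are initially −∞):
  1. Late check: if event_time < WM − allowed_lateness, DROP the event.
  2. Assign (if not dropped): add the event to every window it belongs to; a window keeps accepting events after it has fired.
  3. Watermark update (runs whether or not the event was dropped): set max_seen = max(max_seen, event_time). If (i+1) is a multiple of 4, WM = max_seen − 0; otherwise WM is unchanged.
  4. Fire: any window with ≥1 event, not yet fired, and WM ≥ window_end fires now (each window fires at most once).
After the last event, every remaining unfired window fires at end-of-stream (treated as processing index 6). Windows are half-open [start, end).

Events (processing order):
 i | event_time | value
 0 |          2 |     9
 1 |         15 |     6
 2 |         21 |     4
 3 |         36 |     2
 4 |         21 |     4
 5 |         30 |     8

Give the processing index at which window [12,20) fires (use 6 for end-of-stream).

i=0 t=2 v=9: → [0,8); WM=−∞
i=1 t=15 v=6: → [12,20); WM=−∞
i=2 t=21 v=4: → [18,26); WM=−∞
i=3 t=36 v=2: → [36,44),[30,38); WM=36; [0,8) fires=1 [12,20) fires=1 [18,26) fires=1
i=4 t=21 v=4: DROP (t<36-1); WM=36
i=5 t=30 v=8: DROP (t<36-1); WM=36

3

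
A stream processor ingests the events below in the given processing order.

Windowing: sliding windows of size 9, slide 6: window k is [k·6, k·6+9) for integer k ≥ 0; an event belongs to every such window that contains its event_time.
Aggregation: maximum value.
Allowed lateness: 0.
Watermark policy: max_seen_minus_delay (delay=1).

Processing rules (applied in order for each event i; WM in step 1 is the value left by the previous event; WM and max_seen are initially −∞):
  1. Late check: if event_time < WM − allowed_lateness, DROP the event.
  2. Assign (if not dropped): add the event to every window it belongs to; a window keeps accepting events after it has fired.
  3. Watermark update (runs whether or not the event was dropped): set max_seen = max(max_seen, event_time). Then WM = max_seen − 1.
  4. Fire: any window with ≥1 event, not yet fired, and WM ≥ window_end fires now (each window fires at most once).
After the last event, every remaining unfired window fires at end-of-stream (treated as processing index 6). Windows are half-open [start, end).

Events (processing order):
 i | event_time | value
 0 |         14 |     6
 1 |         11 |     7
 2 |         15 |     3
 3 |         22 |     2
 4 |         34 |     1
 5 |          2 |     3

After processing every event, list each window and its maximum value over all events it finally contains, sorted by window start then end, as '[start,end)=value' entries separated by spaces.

i=0 t=14 v=6: → [12,21),[6,15); WM=13
i=1 t=11 v=7: DROP (t<13-0); WM=13
i=2 t=15 v=3: → [12,21); WM=14
i=3 t=22 v=2: → [18,27); WM=21; [6,15) fires=6 [12,21) fires=6
i=4 t=34 v=1: → [30,39); WM=33; [18,27) fires=2
i=5 t=2 v=3: DROP (t<33-0); WM=33

[6,15)=6 [12,21)=6 [18,27)=2 [30,39)=1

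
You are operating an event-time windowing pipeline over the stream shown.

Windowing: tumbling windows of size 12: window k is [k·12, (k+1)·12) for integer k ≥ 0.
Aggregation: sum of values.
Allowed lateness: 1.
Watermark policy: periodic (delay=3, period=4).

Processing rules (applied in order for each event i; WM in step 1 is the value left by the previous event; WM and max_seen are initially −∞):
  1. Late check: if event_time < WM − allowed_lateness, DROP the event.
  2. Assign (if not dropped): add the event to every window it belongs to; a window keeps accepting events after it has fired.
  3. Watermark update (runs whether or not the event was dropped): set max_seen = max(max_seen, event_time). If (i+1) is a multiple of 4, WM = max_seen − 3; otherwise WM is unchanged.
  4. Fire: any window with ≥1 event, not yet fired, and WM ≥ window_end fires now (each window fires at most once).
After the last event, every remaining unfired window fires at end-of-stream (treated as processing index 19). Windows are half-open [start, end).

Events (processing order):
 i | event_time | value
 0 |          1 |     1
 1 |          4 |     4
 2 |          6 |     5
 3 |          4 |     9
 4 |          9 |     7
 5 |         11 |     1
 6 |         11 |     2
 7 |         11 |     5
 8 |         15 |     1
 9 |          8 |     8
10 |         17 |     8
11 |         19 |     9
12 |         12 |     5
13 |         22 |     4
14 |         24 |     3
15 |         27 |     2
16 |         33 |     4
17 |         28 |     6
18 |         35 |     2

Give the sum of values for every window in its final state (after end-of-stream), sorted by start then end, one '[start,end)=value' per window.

[0,12)=42 [12,24)=22 [24,36)=17

i=0 t=1 v=1: → [0,12); WM=−∞
i=1 t=4 v=4: → [0,12); WM=−∞
i=2 t=6 v=5: → [0,12); WM=−∞
i=3 t=4 v=9: → [0,12); WM=3
i=4 t=9 v=7: → [0,12); WM=3
i=5 t=11 v=1: → [0,12); WM=3
i=6 t=11 v=2: → [0,12); WM=3
i=7 t=11 v=5: → [0,12); WM=8
i=8 t=15 v=1: → [12,24); WM=8
i=9 t=8 v=8: → [0,12); WM=8
i=10 t=17 v=8: → [12,24); WM=8
i=11 t=19 v=9: → [12,24); WM=16; [0,12) fires=42
i=12 t=12 v=5: DROP (t<16-1); WM=16
i=13 t=22 v=4: → [12,24); WM=16
i=14 t=24 v=3: → [24,36); WM=16
i=15 t=27 v=2: → [24,36); WM=24; [12,24) fires=22
i=16 t=33 v=4: → [24,36); WM=24
i=17 t=28 v=6: → [24,36); WM=24
i=18 t=35 v=2: → [24,36); WM=24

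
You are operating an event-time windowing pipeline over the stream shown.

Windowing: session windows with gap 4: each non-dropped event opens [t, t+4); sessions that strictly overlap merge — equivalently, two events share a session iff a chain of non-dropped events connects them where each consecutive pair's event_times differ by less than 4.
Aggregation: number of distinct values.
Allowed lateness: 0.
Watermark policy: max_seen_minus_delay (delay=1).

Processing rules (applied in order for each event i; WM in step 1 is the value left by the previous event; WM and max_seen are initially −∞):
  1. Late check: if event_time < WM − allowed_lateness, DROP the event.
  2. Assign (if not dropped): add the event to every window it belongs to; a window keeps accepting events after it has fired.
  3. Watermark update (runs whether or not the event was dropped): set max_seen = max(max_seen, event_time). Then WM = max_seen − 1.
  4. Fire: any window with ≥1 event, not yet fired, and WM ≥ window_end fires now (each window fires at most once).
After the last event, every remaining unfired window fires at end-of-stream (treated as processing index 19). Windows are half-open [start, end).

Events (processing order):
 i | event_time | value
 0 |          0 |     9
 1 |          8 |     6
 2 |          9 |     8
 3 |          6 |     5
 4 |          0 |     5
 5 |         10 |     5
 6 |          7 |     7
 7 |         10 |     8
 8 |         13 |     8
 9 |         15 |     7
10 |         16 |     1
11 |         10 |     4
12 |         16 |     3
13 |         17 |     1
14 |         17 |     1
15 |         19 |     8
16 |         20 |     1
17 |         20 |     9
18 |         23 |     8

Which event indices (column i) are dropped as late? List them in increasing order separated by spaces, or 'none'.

3 4 6 11

i=0 t=0 v=9: → [0,4); WM=-1
i=1 t=8 v=6: → [8,12); WM=7
i=2 t=9 v=8: → [8,13); WM=8
i=3 t=6 v=5: DROP (t<8-0); WM=8
i=4 t=0 v=5: DROP (t<8-0); WM=8
i=5 t=10 v=5: → [8,14); WM=9
i=6 t=7 v=7: DROP (t<9-0); WM=9
i=7 t=10 v=8: → [8,14); WM=9
i=8 t=13 v=8: → [8,17); WM=12
i=9 t=15 v=7: → [8,19); WM=14
i=10 t=16 v=1: → [8,20); WM=15
i=11 t=10 v=4: DROP (t<15-0); WM=15
i=12 t=16 v=3: → [8,20); WM=15
i=13 t=17 v=1: → [8,21); WM=16
i=14 t=17 v=1: → [8,21); WM=16
i=15 t=19 v=8: → [8,23); WM=18
i=16 t=20 v=1: → [8,24); WM=19
i=17 t=20 v=9: → [8,24); WM=19
i=18 t=23 v=8: → [8,27); WM=22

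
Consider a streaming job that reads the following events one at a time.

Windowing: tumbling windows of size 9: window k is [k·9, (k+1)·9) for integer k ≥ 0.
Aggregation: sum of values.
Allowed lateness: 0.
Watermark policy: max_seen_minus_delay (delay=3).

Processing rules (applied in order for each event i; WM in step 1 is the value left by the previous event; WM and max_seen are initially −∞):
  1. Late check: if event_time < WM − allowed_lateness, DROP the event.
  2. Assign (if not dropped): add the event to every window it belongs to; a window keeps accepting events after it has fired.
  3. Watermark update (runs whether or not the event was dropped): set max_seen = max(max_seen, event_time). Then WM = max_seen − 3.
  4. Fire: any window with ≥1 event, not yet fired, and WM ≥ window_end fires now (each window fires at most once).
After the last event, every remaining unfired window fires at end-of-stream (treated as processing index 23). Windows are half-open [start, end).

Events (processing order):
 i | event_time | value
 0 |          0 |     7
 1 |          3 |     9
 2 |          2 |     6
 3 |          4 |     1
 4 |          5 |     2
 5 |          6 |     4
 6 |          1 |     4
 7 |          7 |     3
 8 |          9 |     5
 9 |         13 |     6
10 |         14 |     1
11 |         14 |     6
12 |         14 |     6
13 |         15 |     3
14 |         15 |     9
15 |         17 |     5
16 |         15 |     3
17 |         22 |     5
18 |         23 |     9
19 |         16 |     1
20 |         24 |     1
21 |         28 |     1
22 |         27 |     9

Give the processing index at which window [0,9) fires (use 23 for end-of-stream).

i=0 t=0 v=7: → [0,9); WM=-3
i=1 t=3 v=9: → [0,9); WM=0
i=2 t=2 v=6: → [0,9); WM=0
i=3 t=4 v=1: → [0,9); WM=1
i=4 t=5 v=2: → [0,9); WM=2
i=5 t=6 v=4: → [0,9); WM=3
i=6 t=1 v=4: DROP (t<3-0); WM=3
i=7 t=7 v=3: → [0,9); WM=4
i=8 t=9 v=5: → [9,18); WM=6
i=9 t=13 v=6: → [9,18); WM=10; [0,9) fires=32
i=10 t=14 v=1: → [9,18); WM=11
i=11 t=14 v=6: → [9,18); WM=11
i=12 t=14 v=6: → [9,18); WM=11
i=13 t=15 v=3: → [9,18); WM=12
i=14 t=15 v=9: → [9,18); WM=12
i=15 t=17 v=5: → [9,18); WM=14
i=16 t=15 v=3: → [9,18); WM=14
i=17 t=22 v=5: → [18,27); WM=19; [9,18) fires=44
i=18 t=23 v=9: → [18,27); WM=20
i=19 t=16 v=1: DROP (t<20-0); WM=20
i=20 t=24 v=1: → [18,27); WM=21
i=21 t=28 v=1: → [27,36); WM=25
i=22 t=27 v=9: → [27,36); WM=25

9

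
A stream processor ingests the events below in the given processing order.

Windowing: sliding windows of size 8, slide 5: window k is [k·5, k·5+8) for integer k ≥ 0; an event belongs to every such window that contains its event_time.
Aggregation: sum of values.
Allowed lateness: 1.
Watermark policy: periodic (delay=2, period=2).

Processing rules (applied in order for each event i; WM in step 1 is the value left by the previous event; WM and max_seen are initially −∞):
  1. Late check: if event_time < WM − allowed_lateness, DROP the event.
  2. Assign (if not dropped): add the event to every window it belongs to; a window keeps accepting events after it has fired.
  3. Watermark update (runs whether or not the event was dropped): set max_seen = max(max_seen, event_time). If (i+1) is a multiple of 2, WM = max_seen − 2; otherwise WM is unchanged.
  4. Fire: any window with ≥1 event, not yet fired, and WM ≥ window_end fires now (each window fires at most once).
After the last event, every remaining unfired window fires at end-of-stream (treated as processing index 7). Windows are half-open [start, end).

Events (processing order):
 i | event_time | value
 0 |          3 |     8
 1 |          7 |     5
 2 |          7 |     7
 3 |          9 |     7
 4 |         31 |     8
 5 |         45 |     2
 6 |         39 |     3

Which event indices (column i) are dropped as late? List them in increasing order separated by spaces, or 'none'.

6

i=0 t=3 v=8: → [0,8); WM=−∞
i=1 t=7 v=5: → [5,13),[0,8); WM=5
i=2 t=7 v=7: → [5,13),[0,8); WM=5
i=3 t=9 v=7: → [5,13); WM=7
i=4 t=31 v=8: → [30,38),[25,33); WM=7
i=5 t=45 v=2: → [45,53),[40,48); WM=43; [0,8) fires=20 [5,13) fires=19 [25,33) fires=8 [30,38) fires=8
i=6 t=39 v=3: DROP (t<43-1); WM=43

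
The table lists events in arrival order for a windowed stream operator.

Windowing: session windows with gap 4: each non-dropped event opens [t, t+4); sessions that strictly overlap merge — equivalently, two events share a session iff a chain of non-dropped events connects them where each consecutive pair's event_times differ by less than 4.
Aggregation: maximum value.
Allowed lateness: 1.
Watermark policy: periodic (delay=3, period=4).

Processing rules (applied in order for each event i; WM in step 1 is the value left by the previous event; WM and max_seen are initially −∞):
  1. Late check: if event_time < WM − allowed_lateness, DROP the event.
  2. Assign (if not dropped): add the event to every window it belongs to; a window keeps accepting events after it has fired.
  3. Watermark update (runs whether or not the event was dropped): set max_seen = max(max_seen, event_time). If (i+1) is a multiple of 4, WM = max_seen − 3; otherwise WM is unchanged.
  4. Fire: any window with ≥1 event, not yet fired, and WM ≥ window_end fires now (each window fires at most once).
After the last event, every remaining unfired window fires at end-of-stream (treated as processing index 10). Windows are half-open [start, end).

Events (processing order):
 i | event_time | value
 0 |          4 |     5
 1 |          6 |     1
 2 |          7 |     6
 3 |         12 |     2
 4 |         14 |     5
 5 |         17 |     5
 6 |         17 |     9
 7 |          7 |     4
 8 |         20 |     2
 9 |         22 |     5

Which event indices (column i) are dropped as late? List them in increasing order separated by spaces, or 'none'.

7

i=0 t=4 v=5: → [4,8); WM=−∞
i=1 t=6 v=1: → [4,10); WM=−∞
i=2 t=7 v=6: → [4,11); WM=−∞
i=3 t=12 v=2: → [12,16); WM=9
i=4 t=14 v=5: → [12,18); WM=9
i=5 t=17 v=5: → [12,21); WM=9
i=6 t=17 v=9: → [12,21); WM=9
i=7 t=7 v=4: DROP (t<9-1); WM=14
i=8 t=20 v=2: → [12,24); WM=14
i=9 t=22 v=5: → [12,26); WM=14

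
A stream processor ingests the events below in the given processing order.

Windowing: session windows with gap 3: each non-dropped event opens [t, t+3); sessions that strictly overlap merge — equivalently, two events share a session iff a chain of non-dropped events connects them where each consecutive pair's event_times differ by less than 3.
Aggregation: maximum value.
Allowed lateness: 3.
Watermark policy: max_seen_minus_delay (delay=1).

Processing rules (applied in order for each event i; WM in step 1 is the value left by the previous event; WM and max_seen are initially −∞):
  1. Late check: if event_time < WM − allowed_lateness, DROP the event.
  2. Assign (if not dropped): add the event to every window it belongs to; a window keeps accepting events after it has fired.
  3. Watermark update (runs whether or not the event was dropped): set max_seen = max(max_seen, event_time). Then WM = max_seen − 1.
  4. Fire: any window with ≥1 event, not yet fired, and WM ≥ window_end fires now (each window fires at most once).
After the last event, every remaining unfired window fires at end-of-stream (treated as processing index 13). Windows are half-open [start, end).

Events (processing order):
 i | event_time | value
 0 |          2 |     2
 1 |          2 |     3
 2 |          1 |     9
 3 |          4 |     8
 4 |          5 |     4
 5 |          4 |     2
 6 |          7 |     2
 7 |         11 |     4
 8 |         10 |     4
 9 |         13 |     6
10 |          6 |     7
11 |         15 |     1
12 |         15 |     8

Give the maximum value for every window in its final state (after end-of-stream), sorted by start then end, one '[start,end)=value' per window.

i=0 t=2 v=2: → [2,5); WM=1
i=1 t=2 v=3: → [2,5); WM=1
i=2 t=1 v=9: → [1,5); WM=1
i=3 t=4 v=8: → [1,7); WM=3
i=4 t=5 v=4: → [1,8); WM=4
i=5 t=4 v=2: → [1,8); WM=4
i=6 t=7 v=2: → [1,10); WM=6
i=7 t=11 v=4: → [11,14); WM=10
i=8 t=10 v=4: → [10,14); WM=10
i=9 t=13 v=6: → [10,16); WM=12
i=10 t=6 v=7: DROP (t<12-3); WM=12
i=11 t=15 v=1: → [10,18); WM=14
i=12 t=15 v=8: → [10,18); WM=14

[1,10)=9 [10,18)=8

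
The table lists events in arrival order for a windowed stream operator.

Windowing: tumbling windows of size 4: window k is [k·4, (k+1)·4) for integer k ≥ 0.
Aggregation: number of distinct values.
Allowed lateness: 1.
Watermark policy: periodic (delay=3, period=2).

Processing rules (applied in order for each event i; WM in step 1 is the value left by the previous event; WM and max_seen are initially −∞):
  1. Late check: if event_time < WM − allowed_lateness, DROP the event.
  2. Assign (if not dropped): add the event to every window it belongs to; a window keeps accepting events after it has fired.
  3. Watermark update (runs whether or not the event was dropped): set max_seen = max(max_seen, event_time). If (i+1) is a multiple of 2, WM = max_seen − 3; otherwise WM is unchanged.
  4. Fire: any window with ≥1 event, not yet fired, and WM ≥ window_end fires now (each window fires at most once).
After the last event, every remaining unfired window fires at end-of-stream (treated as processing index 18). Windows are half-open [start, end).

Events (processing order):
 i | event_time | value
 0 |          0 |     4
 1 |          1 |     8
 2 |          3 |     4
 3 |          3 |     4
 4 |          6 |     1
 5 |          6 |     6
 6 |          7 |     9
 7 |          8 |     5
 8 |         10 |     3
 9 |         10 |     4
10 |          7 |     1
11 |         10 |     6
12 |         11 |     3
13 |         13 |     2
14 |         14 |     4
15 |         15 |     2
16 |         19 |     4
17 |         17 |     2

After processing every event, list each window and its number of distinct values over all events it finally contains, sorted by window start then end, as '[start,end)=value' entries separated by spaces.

[0,4)=2 [4,8)=3 [8,12)=4 [12,16)=2 [16,20)=2

i=0 t=0 v=4: → [0,4); WM=−∞
i=1 t=1 v=8: → [0,4); WM=-2
i=2 t=3 v=4: → [0,4); WM=-2
i=3 t=3 v=4: → [0,4); WM=0
i=4 t=6 v=1: → [4,8); WM=0
i=5 t=6 v=6: → [4,8); WM=3
i=6 t=7 v=9: → [4,8); WM=3
i=7 t=8 v=5: → [8,12); WM=5; [0,4) fires=2
i=8 t=10 v=3: → [8,12); WM=5
i=9 t=10 v=4: → [8,12); WM=7
i=10 t=7 v=1: → [4,8); WM=7
i=11 t=10 v=6: → [8,12); WM=7
i=12 t=11 v=3: → [8,12); WM=7
i=13 t=13 v=2: → [12,16); WM=10; [4,8) fires=3
i=14 t=14 v=4: → [12,16); WM=10
i=15 t=15 v=2: → [12,16); WM=12; [8,12) fires=4
i=16 t=19 v=4: → [16,20); WM=12
i=17 t=17 v=2: → [16,20); WM=16; [12,16) fires=2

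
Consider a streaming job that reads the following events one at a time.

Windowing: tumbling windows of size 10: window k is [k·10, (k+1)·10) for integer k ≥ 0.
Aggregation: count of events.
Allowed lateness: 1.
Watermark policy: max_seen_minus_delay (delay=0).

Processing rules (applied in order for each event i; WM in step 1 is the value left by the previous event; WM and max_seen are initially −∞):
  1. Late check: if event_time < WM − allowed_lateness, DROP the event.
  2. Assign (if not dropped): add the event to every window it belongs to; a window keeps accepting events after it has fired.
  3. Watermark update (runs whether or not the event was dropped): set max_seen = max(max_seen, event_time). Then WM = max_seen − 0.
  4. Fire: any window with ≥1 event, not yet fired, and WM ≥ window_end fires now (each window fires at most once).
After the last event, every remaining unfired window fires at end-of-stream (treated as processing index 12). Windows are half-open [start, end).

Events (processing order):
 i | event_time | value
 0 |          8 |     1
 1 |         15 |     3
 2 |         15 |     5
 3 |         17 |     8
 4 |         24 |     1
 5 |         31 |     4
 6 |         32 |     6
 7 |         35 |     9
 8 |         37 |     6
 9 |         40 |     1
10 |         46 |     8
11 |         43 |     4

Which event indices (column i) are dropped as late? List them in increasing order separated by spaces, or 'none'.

11

i=0 t=8 v=1: → [0,10); WM=8
i=1 t=15 v=3: → [10,20); WM=15; [0,10) fires=1
i=2 t=15 v=5: → [10,20); WM=15
i=3 t=17 v=8: → [10,20); WM=17
i=4 t=24 v=1: → [20,30); WM=24; [10,20) fires=3
i=5 t=31 v=4: → [30,40); WM=31; [20,30) fires=1
i=6 t=32 v=6: → [30,40); WM=32
i=7 t=35 v=9: → [30,40); WM=35
i=8 t=37 v=6: → [30,40); WM=37
i=9 t=40 v=1: → [40,50); WM=40; [30,40) fires=4
i=10 t=46 v=8: → [40,50); WM=46
i=11 t=43 v=4: DROP (t<46-1); WM=46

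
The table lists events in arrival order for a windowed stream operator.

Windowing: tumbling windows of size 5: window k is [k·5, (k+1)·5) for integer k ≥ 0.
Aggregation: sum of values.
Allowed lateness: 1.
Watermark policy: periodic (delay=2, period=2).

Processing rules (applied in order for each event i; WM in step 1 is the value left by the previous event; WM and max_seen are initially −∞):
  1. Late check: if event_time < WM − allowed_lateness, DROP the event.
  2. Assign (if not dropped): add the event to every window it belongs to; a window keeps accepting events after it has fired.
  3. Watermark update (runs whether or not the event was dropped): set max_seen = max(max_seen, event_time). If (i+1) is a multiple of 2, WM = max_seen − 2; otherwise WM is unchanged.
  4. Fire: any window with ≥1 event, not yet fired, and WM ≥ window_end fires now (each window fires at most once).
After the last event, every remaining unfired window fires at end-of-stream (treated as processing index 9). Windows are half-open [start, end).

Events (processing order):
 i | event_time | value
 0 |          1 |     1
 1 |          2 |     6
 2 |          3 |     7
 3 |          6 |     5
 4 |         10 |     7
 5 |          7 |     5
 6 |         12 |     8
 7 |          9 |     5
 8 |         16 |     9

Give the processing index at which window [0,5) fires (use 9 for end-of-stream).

5

i=0 t=1 v=1: → [0,5); WM=−∞
i=1 t=2 v=6: → [0,5); WM=0
i=2 t=3 v=7: → [0,5); WM=0
i=3 t=6 v=5: → [5,10); WM=4
i=4 t=10 v=7: → [10,15); WM=4
i=5 t=7 v=5: → [5,10); WM=8; [0,5) fires=14
i=6 t=12 v=8: → [10,15); WM=8
i=7 t=9 v=5: → [5,10); WM=10; [5,10) fires=15
i=8 t=16 v=9: → [15,20); WM=10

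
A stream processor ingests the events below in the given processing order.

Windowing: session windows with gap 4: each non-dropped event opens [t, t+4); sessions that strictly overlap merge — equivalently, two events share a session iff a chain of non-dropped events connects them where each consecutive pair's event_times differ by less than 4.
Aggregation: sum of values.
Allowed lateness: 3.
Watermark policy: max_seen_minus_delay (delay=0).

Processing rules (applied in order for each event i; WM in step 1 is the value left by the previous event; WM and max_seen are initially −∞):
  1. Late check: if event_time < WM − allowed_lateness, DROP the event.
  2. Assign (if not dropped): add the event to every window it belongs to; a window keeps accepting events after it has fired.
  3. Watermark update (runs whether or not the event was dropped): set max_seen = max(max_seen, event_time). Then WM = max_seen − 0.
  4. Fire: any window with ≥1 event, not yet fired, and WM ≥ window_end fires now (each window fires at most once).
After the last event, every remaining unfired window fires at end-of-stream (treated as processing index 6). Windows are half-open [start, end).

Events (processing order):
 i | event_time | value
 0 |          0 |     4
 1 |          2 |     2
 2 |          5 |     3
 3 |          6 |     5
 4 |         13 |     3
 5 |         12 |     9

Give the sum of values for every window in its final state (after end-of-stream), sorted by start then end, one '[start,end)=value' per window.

i=0 t=0 v=4: → [0,4); WM=0
i=1 t=2 v=2: → [0,6); WM=2
i=2 t=5 v=3: → [0,9); WM=5
i=3 t=6 v=5: → [0,10); WM=6
i=4 t=13 v=3: → [13,17); WM=13
i=5 t=12 v=9: → [12,17); WM=13

[0,10)=14 [12,17)=12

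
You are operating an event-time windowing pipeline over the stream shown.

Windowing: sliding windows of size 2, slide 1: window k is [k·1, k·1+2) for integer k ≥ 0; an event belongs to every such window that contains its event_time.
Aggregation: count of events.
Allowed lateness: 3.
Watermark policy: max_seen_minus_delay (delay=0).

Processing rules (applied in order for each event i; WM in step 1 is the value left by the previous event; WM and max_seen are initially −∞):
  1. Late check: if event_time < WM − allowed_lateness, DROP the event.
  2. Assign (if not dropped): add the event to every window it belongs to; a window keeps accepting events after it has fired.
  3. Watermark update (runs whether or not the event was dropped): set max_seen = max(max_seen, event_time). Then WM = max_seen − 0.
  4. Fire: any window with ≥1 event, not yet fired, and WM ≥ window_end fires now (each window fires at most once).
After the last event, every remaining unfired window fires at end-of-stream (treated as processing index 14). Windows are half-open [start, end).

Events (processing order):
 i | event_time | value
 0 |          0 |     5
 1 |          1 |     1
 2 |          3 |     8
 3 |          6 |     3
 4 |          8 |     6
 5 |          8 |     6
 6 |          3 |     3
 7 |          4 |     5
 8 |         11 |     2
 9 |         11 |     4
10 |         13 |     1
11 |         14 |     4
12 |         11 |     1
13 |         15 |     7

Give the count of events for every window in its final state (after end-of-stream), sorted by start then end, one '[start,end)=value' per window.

[0,2)=2 [1,3)=1 [2,4)=1 [3,5)=1 [5,7)=1 [6,8)=1 [7,9)=2 [8,10)=2 [10,12)=3 [11,13)=3 [12,14)=1 [13,15)=2 [14,16)=2 [15,17)=1

i=0 t=0 v=5: → [0,2); WM=0
i=1 t=1 v=1: → [1,3),[0,2); WM=1
i=2 t=3 v=8: → [3,5),[2,4); WM=3; [0,2) fires=2 [1,3) fires=1
i=3 t=6 v=3: → [6,8),[5,7); WM=6; [2,4) fires=1 [3,5) fires=1
i=4 t=8 v=6: → [8,10),[7,9); WM=8; [5,7) fires=1 [6,8) fires=1
i=5 t=8 v=6: → [8,10),[7,9); WM=8
i=6 t=3 v=3: DROP (t<8-3); WM=8
i=7 t=4 v=5: DROP (t<8-3); WM=8
i=8 t=11 v=2: → [11,13),[10,12); WM=11; [7,9) fires=2 [8,10) fires=2
i=9 t=11 v=4: → [11,13),[10,12); WM=11
i=10 t=13 v=1: → [13,15),[12,14); WM=13; [10,12) fires=2 [11,13) fires=2
i=11 t=14 v=4: → [14,16),[13,15); WM=14; [12,14) fires=1
i=12 t=11 v=1: → [11,13),[10,12); WM=14
i=13 t=15 v=7: → [15,17),[14,16); WM=15; [13,15) fires=2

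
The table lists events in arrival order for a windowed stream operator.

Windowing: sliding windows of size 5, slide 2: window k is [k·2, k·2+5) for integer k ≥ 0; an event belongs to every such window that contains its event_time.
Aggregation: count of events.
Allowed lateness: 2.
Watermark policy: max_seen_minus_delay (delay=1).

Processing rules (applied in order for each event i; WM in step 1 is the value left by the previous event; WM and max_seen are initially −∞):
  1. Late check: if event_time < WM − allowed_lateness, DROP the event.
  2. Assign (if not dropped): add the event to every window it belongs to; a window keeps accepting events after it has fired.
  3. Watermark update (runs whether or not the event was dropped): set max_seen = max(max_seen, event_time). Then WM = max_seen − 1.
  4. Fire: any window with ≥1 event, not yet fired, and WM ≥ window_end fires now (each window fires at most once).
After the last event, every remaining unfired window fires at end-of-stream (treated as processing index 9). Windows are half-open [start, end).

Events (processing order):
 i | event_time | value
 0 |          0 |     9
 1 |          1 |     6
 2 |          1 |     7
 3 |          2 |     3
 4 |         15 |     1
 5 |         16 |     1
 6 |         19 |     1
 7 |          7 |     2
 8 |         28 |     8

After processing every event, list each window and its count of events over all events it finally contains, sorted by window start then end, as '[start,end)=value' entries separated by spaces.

[0,5)=4 [2,7)=1 [12,17)=2 [14,19)=2 [16,21)=2 [18,23)=1 [24,29)=1 [26,31)=1 [28,33)=1

i=0 t=0 v=9: → [0,5); WM=-1
i=1 t=1 v=6: → [0,5); WM=0
i=2 t=1 v=7: → [0,5); WM=0
i=3 t=2 v=3: → [2,7),[0,5); WM=1
i=4 t=15 v=1: → [14,19),[12,17); WM=14; [0,5) fires=4 [2,7) fires=1
i=5 t=16 v=1: → [16,21),[14,19),[12,17); WM=15
i=6 t=19 v=1: → [18,23),[16,21); WM=18; [12,17) fires=2
i=7 t=7 v=2: DROP (t<18-2); WM=18
i=8 t=28 v=8: → [28,33),[26,31),[24,29); WM=27; [14,19) fires=2 [16,21) fires=2 [18,23) fires=1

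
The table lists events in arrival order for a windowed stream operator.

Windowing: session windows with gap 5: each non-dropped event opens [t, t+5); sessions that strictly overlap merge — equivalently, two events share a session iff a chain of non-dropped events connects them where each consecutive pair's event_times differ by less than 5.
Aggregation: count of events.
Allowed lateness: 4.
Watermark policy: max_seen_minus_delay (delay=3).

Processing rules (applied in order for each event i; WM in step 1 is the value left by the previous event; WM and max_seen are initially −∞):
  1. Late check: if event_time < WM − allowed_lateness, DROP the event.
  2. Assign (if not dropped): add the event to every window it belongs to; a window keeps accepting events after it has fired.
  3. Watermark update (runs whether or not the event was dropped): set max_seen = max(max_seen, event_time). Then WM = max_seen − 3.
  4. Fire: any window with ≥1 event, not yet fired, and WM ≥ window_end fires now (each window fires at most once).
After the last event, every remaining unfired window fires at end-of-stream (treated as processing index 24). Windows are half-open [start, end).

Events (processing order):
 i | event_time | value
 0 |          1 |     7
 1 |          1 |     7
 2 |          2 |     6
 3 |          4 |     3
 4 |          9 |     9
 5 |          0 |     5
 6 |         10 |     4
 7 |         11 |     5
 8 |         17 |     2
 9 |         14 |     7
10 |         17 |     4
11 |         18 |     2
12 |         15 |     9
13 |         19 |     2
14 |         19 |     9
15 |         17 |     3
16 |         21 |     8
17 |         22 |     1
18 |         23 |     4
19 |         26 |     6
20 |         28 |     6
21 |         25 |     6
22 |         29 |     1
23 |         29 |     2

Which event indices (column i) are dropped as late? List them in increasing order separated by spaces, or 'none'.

5

i=0 t=1 v=7: → [1,6); WM=-2
i=1 t=1 v=7: → [1,6); WM=-2
i=2 t=2 v=6: → [1,7); WM=-1
i=3 t=4 v=3: → [1,9); WM=1
i=4 t=9 v=9: → [9,14); WM=6
i=5 t=0 v=5: DROP (t<6-4); WM=6
i=6 t=10 v=4: → [9,15); WM=7
i=7 t=11 v=5: → [9,16); WM=8
i=8 t=17 v=2: → [17,22); WM=14
i=9 t=14 v=7: → [9,22); WM=14
i=10 t=17 v=4: → [9,22); WM=14
i=11 t=18 v=2: → [9,23); WM=15
i=12 t=15 v=9: → [9,23); WM=15
i=13 t=19 v=2: → [9,24); WM=16
i=14 t=19 v=9: → [9,24); WM=16
i=15 t=17 v=3: → [9,24); WM=16
i=16 t=21 v=8: → [9,26); WM=18
i=17 t=22 v=1: → [9,27); WM=19
i=18 t=23 v=4: → [9,28); WM=20
i=19 t=26 v=6: → [9,31); WM=23
i=20 t=28 v=6: → [9,33); WM=25
i=21 t=25 v=6: → [9,33); WM=25
i=22 t=29 v=1: → [9,34); WM=26
i=23 t=29 v=2: → [9,34); WM=26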